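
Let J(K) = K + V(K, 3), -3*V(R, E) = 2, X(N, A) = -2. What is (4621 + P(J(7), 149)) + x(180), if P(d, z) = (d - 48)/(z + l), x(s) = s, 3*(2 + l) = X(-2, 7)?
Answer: 2107514/439 ≈ 4800.7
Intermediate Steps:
l = -8/3 (l = -2 + (⅓)*(-2) = -2 - ⅔ = -8/3 ≈ -2.6667)
V(R, E) = -⅔ (V(R, E) = -⅓*2 = -⅔)
J(K) = -⅔ + K (J(K) = K - ⅔ = -⅔ + K)
P(d, z) = (-48 + d)/(-8/3 + z) (P(d, z) = (d - 48)/(z - 8/3) = (-48 + d)/(-8/3 + z))
(4621 + P(J(7), 149)) + x(180) = (4621 + 3*(-48 + (-⅔ + 7))/(-8 + 3*149)) + 180 = (4621 + 3*(-48 + 19/3)/(-8 + 447)) + 180 = (4621 + 3*(-125/3)/439) + 180 = (4621 + 3*(1/439)*(-125/3)) + 180 = (4621 - 125/439) + 180 = 2028494/439 + 180 = 2107514/439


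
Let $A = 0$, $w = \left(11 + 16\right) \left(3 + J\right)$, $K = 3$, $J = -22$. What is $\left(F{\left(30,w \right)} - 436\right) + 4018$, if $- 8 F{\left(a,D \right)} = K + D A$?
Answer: $\frac{28653}{8} \approx 3581.6$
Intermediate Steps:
$w = -513$ ($w = \left(11 + 16\right) \left(3 - 22\right) = 27 \left(-19\right) = -513$)
$F{\left(a,D \right)} = - \frac{3}{8}$ ($F{\left(a,D \right)} = - \frac{3 + D 0}{8} = - \frac{3 + 0}{8} = \left(- \frac{1}{8}\right) 3 = - \frac{3}{8}$)
$\left(F{\left(30,w \right)} - 436\right) + 4018 = \left(- \frac{3}{8} - 436\right) + 4018 = - \frac{3491}{8} + 4018 = \frac{28653}{8}$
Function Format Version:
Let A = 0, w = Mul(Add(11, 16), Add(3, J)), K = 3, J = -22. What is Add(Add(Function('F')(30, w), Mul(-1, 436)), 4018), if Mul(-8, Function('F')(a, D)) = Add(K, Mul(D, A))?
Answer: Rational(28653, 8) ≈ 3581.6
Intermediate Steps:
w = -513 (w = Mul(Add(11, 16), Add(3, -22)) = Mul(27, -19) = -513)
Function('F')(a, D) = Rational(-3, 8) (Function('F')(a, D) = Mul(Rational(-1, 8), Add(3, Mul(D, 0))) = Mul(Rational(-1, 8), Add(3, 0)) = Mul(Rational(-1, 8), 3) = Rational(-3, 8))
Add(Add(Function('F')(30, w), Mul(-1, 436)), 4018) = Add(Add(Rational(-3, 8), Mul(-1, 436)), 4018) = Add(Add(Rational(-3, 8), -436), 4018) = Add(Rational(-3491, 8), 4018) = Rational(28653, 8)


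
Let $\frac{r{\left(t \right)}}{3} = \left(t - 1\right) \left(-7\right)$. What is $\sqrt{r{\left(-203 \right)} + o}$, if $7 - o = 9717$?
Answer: $i \sqrt{5426} \approx 73.661 i$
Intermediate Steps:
$o = -9710$ ($o = 7 - 9717 = -9710$)
$r{\left(t \right)} = 21 - 21 t$ ($r{\left(t \right)} = 3 \left(t - 1\right) \left(-7\right) = 3 \left(-1 + t\right) \left(-7\right) = 3 \left(7 - 7 t\right) = 21 - 21 t$)
$\sqrt{r{\left(-203 \right)} + o} = \sqrt{\left(21 - -4263\right) - 9710} = \sqrt{\left(21 + 4263\right) - 9710} = \sqrt{4284 - 9710} = \sqrt{-5426} = i \sqrt{5426}$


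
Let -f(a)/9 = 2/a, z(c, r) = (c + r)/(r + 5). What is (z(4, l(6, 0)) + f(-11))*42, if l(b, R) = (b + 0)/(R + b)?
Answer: 1141/11 ≈ 103.73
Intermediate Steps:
l(b, R) = b/(R + b)
z(c, r) = (c + r)/(5 + r)
f(a) = -18/a
(z(4, l(6, 0)) + f(-11))*42 = ((4 + 6/(0 + 6))/(5 + 6/(0 + 6)) - 18/(-11))*42 = ((4 + 6/6)/(5 + 6/6) - 18*(-1/11))*42 = ((4 + 6*(⅙))/(5 + 6*(⅙)) + 18/11)*42 = ((4 + 1)/(5 + 1) + 18/11)*42 = (5/6 + 18/11)*42 = ((⅙)*5 + 18/11)*42 = (⅚ + 18/11)*42 = (163/66)*42 = 1141/11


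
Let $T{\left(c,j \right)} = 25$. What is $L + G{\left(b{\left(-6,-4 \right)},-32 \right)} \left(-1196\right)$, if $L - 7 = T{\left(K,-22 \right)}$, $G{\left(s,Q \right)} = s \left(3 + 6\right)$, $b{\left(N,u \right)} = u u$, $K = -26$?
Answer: $-172192$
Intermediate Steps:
$b{\left(N,u \right)} = u^{2}$
$G{\left(s,Q \right)} = 9 s$ ($G{\left(s,Q \right)} = s 9 = 9 s$)
$L = 32$ ($L = 7 + 25 = 32$)
$L + G{\left(b{\left(-6,-4 \right)},-32 \right)} \left(-1196\right) = 32 + 9 \left(-4\right)^{2} \left(-1196\right) = 32 + 9 \cdot 16 \left(-1196\right) = 32 + 144 \left(-1196\right) = 32 - 172224 = -172192$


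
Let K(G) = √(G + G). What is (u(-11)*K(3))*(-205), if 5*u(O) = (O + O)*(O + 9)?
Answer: -1804*√6 ≈ -4418.9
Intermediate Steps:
u(O) = 2*O*(9 + O)/5 (u(O) = ((O + O)*(O + 9))/5 = ((2*O)*(9 + O))/5 = (2*O*(9 + O))/5 = 2*O*(9 + O)/5)
K(G) = √2*√G (K(G) = √(2*G) = √2*√G)
(u(-11)*K(3))*(-205) = (((⅖)*(-11)*(9 - 11))*(√2*√3))*(-205) = (((⅖)*(-11)*(-2))*√6)*(-205) = (44*√6/5)*(-205) = -1804*√6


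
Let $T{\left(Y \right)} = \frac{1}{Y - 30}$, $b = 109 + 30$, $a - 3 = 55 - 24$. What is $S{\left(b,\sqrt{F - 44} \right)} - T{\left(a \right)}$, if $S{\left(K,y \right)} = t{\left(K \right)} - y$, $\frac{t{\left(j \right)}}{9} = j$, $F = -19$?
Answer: $\frac{5003}{4} - 3 i \sqrt{7} \approx 1250.8 - 7.9373 i$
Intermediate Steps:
$t{\left(j \right)} = 9 j$
$a = 34$ ($a = 3 + \left(55 - 24\right) = 3 + 31 = 34$)
$b = 139$
$S{\left(K,y \right)} = - y + 9 K$ ($S{\left(K,y \right)} = 9 K - y = - y + 9 K$)
$T{\left(Y \right)} = \frac{1}{-30 + Y}$
$S{\left(b,\sqrt{F - 44} \right)} - T{\left(a \right)} = \left(- \sqrt{-19 - 44} + 9 \cdot 139\right) - \frac{1}{-30 + 34} = \left(- \sqrt{-63} + 1251\right) - \frac{1}{4} = \left(- 3 i \sqrt{7} + 1251\right) - \frac{1}{4} = \left(1251 - 3 i \sqrt{7}\right) - \frac{1}{4} = \frac{5003}{4} - 3 i \sqrt{7}$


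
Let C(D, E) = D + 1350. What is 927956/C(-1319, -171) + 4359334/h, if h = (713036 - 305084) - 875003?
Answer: 433267638402/14478581 ≈ 29925.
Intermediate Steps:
C(D, E) = 1350 + D
h = -467051 (h = 407952 - 875003 = -467051)
927956/C(-1319, -171) + 4359334/h = 927956/(1350 - 1319) + 4359334/(-467051) = 927956/31 + 4359334*(-1/467051) = 927956*(1/31) - 4359334/467051 = 927956/31 - 4359334/467051 = 433267638402/14478581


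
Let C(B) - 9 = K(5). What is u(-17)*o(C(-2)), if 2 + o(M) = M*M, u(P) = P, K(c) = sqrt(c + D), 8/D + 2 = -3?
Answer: -7004/5 - 306*sqrt(85)/5 ≈ -1965.0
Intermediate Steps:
D = -8/5 (D = 8/(-2 - 3) = 8/(-5) = 8*(-1/5) = -8/5 ≈ -1.6000)
K(c) = sqrt(-8/5 + c) (K(c) = sqrt(c - 8/5) = sqrt(-8/5 + c))
C(B) = 9 + sqrt(85)/5 (C(B) = 9 + sqrt(-40 + 25*5)/5 = 9 + sqrt(-40 + 125)/5 = 9 + sqrt(85)/5)
o(M) = -2 + M**2 (o(M) = -2 + M*M = -2 + M**2)
u(-17)*o(C(-2)) = -17*(-2 + (9 + sqrt(85)/5)**2) = 34 - 17*(9 + sqrt(85)/5)**2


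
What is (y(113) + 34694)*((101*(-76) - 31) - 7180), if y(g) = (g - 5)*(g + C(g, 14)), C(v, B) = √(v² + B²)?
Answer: -698170526 - 1607796*√12965 ≈ -8.8124e+8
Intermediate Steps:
C(v, B) = √(B² + v²)
y(g) = (-5 + g)*(g + √(196 + g²)) (y(g) = (g - 5)*(g + √(14² + g²)) = (-5 + g)*(g + √(196 + g²)))
(y(113) + 34694)*((101*(-76) - 31) - 7180) = ((113² - 5*113 - 5*√(196 + 113²) + 113*√(196 + 113²)) + 34694)*((101*(-76) - 31) - 7180) = ((12769 - 565 - 5*√(196 + 12769) + 113*√(196 + 12769)) + 34694)*((-7676 - 31) - 7180) = ((12769 - 565 - 5*√12965 + 113*√12965) + 34694)*(-7707 - 7180) = ((12204 + 108*√12965) + 34694)*(-14887) = (46898 + 108*√12965)*(-14887) = -698170526 - 1607796*√12965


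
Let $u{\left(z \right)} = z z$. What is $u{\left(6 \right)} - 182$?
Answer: $-146$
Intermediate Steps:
$u{\left(z \right)} = z^{2}$
$u{\left(6 \right)} - 182 = 6^{2} - 182 = 36 - 182 = -146$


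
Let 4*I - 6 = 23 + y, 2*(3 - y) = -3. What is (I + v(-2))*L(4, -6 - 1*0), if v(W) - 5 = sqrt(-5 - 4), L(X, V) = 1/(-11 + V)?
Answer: -107/136 - 3*I/17 ≈ -0.78677 - 0.17647*I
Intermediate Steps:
y = 9/2 (y = 3 - 1/2*(-3) = 3 + 3/2 = 9/2 ≈ 4.5000)
I = 67/8 (I = 3/2 + (23 + 9/2)/4 = 3/2 + (1/4)*(55/2) = 3/2 + 55/8 = 67/8 ≈ 8.3750)
v(W) = 5 + 3*I (v(W) = 5 + sqrt(-5 - 4) = 5 + sqrt(-9) = 5 + 3*I)
(I + v(-2))*L(4, -6 - 1*0) = (67/8 + (5 + 3*I))/(-11 + (-6 - 1*0)) = (107/8 + 3*I)/(-11 + (-6 + 0)) = (107/8 + 3*I)/(-11 - 6) = (107/8 + 3*I)/(-17) = (107/8 + 3*I)*(-1/17) = -107/136 - 3*I/17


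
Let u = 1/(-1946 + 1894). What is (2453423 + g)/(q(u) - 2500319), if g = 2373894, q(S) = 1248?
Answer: -4827317/2499071 ≈ -1.9316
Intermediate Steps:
u = -1/52 (u = 1/(-52) = -1/52 ≈ -0.019231)
(2453423 + g)/(q(u) - 2500319) = (2453423 + 2373894)/(1248 - 2500319) = 4827317/(-2499071) = 4827317*(-1/2499071) = -4827317/2499071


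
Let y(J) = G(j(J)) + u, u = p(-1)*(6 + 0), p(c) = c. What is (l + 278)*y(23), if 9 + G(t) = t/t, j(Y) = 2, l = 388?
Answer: -9324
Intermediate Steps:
G(t) = -8 (G(t) = -9 + t/t = -9 + 1 = -8)
u = -6 (u = -(6 + 0) = -1*6 = -6)
y(J) = -14 (y(J) = -8 - 6 = -14)
(l + 278)*y(23) = (388 + 278)*(-14) = 666*(-14) = -9324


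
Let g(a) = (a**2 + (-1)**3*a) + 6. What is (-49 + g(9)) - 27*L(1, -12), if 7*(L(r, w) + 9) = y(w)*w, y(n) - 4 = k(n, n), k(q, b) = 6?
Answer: 5144/7 ≈ 734.86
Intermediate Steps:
y(n) = 10 (y(n) = 4 + 6 = 10)
g(a) = 6 + a**2 - a (g(a) = (a**2 - a) + 6 = 6 + a**2 - a)
L(r, w) = -9 + 10*w/7 (L(r, w) = -9 + (10*w)/7 = -9 + 10*w/7)
(-49 + g(9)) - 27*L(1, -12) = (-49 + (6 + 9**2 - 1*9)) - 27*(-9 + (10/7)*(-12)) = (-49 + (6 + 81 - 9)) - 27*(-9 - 120/7) = (-49 + 78) - 27*(-183/7) = 29 + 4941/7 = 5144/7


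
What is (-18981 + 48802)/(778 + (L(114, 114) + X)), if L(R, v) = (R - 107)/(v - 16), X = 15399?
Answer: 37954/20589 ≈ 1.8434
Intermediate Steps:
L(R, v) = (-107 + R)/(-16 + v)
(-18981 + 48802)/(778 + (L(114, 114) + X)) = (-18981 + 48802)/(778 + ((-107 + 114)/(-16 + 114) + 15399)) = 29821/(778 + (7/98 + 15399)) = 29821/(778 + ((1/98)*7 + 15399)) = 29821/(778 + (1/14 + 15399)) = 29821/(778 + 215587/14) = 29821/(226479/14) = 29821*(14/226479) = 37954/20589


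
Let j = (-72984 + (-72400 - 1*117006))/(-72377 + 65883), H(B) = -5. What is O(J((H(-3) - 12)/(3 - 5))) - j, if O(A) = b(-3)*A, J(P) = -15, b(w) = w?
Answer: 14920/3247 ≈ 4.5950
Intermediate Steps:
O(A) = -3*A
j = 131195/3247 (j = (-72984 + (-72400 - 117006))/(-6494) = (-72984 - 189406)*(-1/6494) = -262390*(-1/6494) = 131195/3247 ≈ 40.405)
O(J((H(-3) - 12)/(3 - 5))) - j = -3*(-15) - 1*131195/3247 = 45 - 131195/3247 = 14920/3247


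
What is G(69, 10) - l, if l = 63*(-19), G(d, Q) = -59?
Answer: 1138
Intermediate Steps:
l = -1197
G(69, 10) - l = -59 - 1*(-1197) = -59 + 1197 = 1138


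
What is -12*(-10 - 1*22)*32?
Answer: 12288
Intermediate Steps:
-12*(-10 - 1*22)*32 = -12*(-10 - 22)*32 = -12*(-32)*32 = 384*32 = 12288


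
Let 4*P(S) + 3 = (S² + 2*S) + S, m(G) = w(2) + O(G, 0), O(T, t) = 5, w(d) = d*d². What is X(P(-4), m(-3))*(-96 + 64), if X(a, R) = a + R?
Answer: -424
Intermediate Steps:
w(d) = d³
m(G) = 13 (m(G) = 2³ + 5 = 8 + 5 = 13)
P(S) = -¾ + S²/4 + 3*S/4 (P(S) = -¾ + ((S² + 2*S) + S)/4 = -¾ + (S² + 3*S)/4 = -¾ + (S²/4 + 3*S/4) = -¾ + S²/4 + 3*S/4)
X(a, R) = R + a
X(P(-4), m(-3))*(-96 + 64) = (13 + (-¾ + (¼)*(-4)² + (¾)*(-4)))*(-96 + 64) = (13 + (-¾ + (¼)*16 - 3))*(-32) = (13 + (-¾ + 4 - 3))*(-32) = (13 + ¼)*(-32) = (53/4)*(-32) = -424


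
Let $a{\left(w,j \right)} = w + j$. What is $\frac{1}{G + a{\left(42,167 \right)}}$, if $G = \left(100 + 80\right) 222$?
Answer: $\frac{1}{40169} \approx 2.4895 \cdot 10^{-5}$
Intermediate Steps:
$a{\left(w,j \right)} = j + w$
$G = 39960$ ($G = 180 \cdot 222 = 39960$)
$\frac{1}{G + a{\left(42,167 \right)}} = \frac{1}{39960 + \left(167 + 42\right)} = \frac{1}{39960 + 209} = \frac{1}{40169}$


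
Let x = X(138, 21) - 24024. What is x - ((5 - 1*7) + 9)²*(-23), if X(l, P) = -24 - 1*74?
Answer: -22995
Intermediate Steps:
X(l, P) = -98 (X(l, P) = -24 - 74 = -98)
x = -24122 (x = -98 - 24024 = -24122)
x - ((5 - 1*7) + 9)²*(-23) = -24122 - ((5 - 1*7) + 9)²*(-23) = -24122 - ((5 - 7) + 9)²*(-23) = -24122 - (-2 + 9)²*(-23) = -24122 - 7²*(-23) = -24122 - 49*(-23) = -24122 - 1*(-1127) = -24122 + 1127 = -22995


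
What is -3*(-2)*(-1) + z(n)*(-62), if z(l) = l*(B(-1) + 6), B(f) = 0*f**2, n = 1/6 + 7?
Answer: -2672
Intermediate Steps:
n = 43/6 (n = 1/6 + 7 = 43/6 ≈ 7.1667)
B(f) = 0
z(l) = 6*l (z(l) = l*(0 + 6) = l*6 = 6*l)
-3*(-2)*(-1) + z(n)*(-62) = -3*(-2)*(-1) + (6*(43/6))*(-62) = 6*(-1) + 43*(-62) = -6 - 2666 = -2672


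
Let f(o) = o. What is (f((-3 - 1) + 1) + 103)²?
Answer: 10000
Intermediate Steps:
(f((-3 - 1) + 1) + 103)² = (((-3 - 1) + 1) + 103)² = ((-4 + 1) + 103)² = (-3 + 103)² = 100² = 10000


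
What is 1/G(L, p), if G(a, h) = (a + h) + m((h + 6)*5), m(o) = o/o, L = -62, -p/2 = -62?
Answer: 1/63 ≈ 0.015873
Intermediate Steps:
p = 124 (p = -2*(-62) = 124)
m(o) = 1
G(a, h) = 1 + a + h (G(a, h) = (a + h) + 1 = 1 + a + h)
1/G(L, p) = 1/(1 - 62 + 124) = 1/63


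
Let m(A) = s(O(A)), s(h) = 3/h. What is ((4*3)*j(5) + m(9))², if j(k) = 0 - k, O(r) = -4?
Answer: 59049/16 ≈ 3690.6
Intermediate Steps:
m(A) = -¾ (m(A) = 3/(-4) = 3*(-¼) = -¾)
j(k) = -k
((4*3)*j(5) + m(9))² = ((4*3)*(-1*5) - ¾)² = (12*(-5) - ¾)² = (-60 - ¾)² = (-243/4)² = 59049/16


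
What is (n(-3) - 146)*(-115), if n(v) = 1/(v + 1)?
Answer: 33695/2 ≈ 16848.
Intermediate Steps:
n(v) = 1/(1 + v)
(n(-3) - 146)*(-115) = (1/(1 - 3) - 146)*(-115) = (1/(-2) - 146)*(-115) = (-½ - 146)*(-115) = -293/2*(-115) = 33695/2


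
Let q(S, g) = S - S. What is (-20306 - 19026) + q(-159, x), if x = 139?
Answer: -39332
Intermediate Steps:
q(S, g) = 0
(-20306 - 19026) + q(-159, x) = (-20306 - 19026) + 0 = -39332 + 0 = -39332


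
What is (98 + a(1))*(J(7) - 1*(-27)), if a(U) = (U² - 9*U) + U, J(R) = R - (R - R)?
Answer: 3094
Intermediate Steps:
J(R) = R (J(R) = R - 1*0 = R + 0 = R)
a(U) = U² - 8*U
(98 + a(1))*(J(7) - 1*(-27)) = (98 + 1*(-8 + 1))*(7 - 1*(-27)) = (98 + 1*(-7))*(7 + 27) = (98 - 7)*34 = 91*34 = 3094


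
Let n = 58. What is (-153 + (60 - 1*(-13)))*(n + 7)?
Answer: -5200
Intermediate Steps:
(-153 + (60 - 1*(-13)))*(n + 7) = (-153 + (60 - 1*(-13)))*(58 + 7) = (-153 + (60 + 13))*65 = (-153 + 73)*65 = -80*65 = -5200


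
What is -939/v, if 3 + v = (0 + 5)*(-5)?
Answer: 939/28 ≈ 33.536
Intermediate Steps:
v = -28 (v = -3 + (0 + 5)*(-5) = -3 + 5*(-5) = -3 - 25 = -28)
-939/v = -939/(-28) = -939*(-1/28) = 939/28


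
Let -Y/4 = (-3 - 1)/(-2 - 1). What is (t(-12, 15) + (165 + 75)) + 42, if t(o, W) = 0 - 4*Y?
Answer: 910/3 ≈ 303.33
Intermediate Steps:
Y = -16/3 (Y = -4*(-3 - 1)/(-2 - 1) = -(-16)/(-3) = -(-16)*(-1)/3 = -4*4/3 = -16/3 ≈ -5.3333)
t(o, W) = 64/3 (t(o, W) = 0 - 4*(-16/3) = 0 + 64/3 = 64/3)
(t(-12, 15) + (165 + 75)) + 42 = (64/3 + (165 + 75)) + 42 = (64/3 + 240) + 42 = 784/3 + 42 = 910/3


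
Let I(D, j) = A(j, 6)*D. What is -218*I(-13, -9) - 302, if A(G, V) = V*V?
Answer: 101722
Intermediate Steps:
A(G, V) = V²
I(D, j) = 36*D (I(D, j) = 6²*D = 36*D)
-218*I(-13, -9) - 302 = -7848*(-13) - 302 = -218*(-468) - 302 = 102024 - 302 = 101722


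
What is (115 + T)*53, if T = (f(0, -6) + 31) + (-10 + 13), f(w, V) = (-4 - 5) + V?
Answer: 7102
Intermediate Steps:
f(w, V) = -9 + V
T = 19 (T = ((-9 - 6) + 31) + (-10 + 13) = (-15 + 31) + 3 = 16 + 3 = 19)
(115 + T)*53 = (115 + 19)*53 = 134*53 = 7102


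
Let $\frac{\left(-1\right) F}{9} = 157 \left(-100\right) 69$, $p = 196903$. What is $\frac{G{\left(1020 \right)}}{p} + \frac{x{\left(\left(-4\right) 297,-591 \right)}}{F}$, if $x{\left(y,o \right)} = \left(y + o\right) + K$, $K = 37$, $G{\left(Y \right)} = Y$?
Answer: $\frac{208732369}{41733590850} \approx 0.0050015$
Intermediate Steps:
$F = 9749700$ ($F = - 9 \cdot 157 \left(-100\right) 69 = - 9 \left(\left(-15700\right) 69\right) = \left(-9\right) \left(-1083300\right) = 9749700$)
$x{\left(y,o \right)} = 37 + o + y$ ($x{\left(y,o \right)} = \left(y + o\right) + 37 = \left(o + y\right) + 37 = 37 + o + y$)
$\frac{G{\left(1020 \right)}}{p} + \frac{x{\left(\left(-4\right) 297,-591 \right)}}{F} = \frac{1020}{196903} + \frac{37 - 591 - 1188}{9749700} = 1020 \cdot \frac{1}{196903} + \left(37 - 591 - 1188\right) \frac{1}{9749700} = \frac{1020}{196903} - \frac{871}{4874850} = \frac{208732369}{41733590850}$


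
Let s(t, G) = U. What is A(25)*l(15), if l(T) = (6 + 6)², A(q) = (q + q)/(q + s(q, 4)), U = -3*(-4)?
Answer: 7200/37 ≈ 194.59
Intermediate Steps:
U = 12 (U = -1*(-12) = 12)
s(t, G) = 12
A(q) = 2*q/(12 + q) (A(q) = (q + q)/(q + 12) = (2*q)/(12 + q) = 2*q/(12 + q))
l(T) = 144 (l(T) = 12² = 144)
A(25)*l(15) = (2*25/(12 + 25))*144 = (2*25/37)*144 = (2*25*(1/37))*144 = (50/37)*144 = 7200/37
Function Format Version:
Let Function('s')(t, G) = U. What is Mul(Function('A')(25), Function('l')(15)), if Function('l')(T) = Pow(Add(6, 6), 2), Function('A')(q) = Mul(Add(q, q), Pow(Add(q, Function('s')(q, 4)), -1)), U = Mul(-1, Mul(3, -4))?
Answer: Rational(7200, 37) ≈ 194.59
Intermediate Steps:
U = 12 (U = Mul(-1, -12) = 12)
Function('s')(t, G) = 12
Function('A')(q) = Mul(2, q, Pow(Add(12, q), -1)) (Function('A')(q) = Mul(Add(q, q), Pow(Add(q, 12), -1)) = Mul(Mul(2, q), Pow(Add(12, q), -1)) = Mul(2, q, Pow(Add(12, q), -1)))
Function('l')(T) = 144 (Function('l')(T) = Pow(12, 2) = 144)
Mul(Function('A')(25), Function('l')(15)) = Mul(Mul(2, 25, Pow(Add(12, 25), -1)), 144) = Mul(Mul(2, 25, Pow(37, -1)), 144) = Mul(Mul(2, 25, Rational(1, 37)), 144) = Mul(Rational(50, 37), 144) = Rational(7200, 37)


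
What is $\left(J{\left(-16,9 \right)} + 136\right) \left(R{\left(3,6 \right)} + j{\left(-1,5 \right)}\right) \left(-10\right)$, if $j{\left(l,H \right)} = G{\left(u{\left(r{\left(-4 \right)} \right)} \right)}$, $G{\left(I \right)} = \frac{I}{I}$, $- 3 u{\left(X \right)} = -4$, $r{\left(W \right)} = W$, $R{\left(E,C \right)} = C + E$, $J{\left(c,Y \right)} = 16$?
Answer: $-15200$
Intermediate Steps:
$u{\left(X \right)} = \frac{4}{3}$ ($u{\left(X \right)} = \left(- \frac{1}{3}\right) \left(-4\right) = \frac{4}{3}$)
$G{\left(I \right)} = 1$
$j{\left(l,H \right)} = 1$
$\left(J{\left(-16,9 \right)} + 136\right) \left(R{\left(3,6 \right)} + j{\left(-1,5 \right)}\right) \left(-10\right) = \left(16 + 136\right) \left(\left(6 + 3\right) + 1\right) \left(-10\right) = 152 \left(9 + 1\right) \left(-10\right) = 152 \cdot 10 \left(-10\right) = 152 \left(-100\right) = -15200$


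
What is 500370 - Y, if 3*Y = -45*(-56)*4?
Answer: 497010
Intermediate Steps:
Y = 3360 (Y = (-45*(-56)*4)/3 = (2520*4)/3 = (⅓)*10080 = 3360)
500370 - Y = 500370 - 1*3360 = 500370 - 3360 = 497010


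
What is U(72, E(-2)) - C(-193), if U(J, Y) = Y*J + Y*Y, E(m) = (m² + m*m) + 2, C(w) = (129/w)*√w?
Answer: 820 + 129*I*√193/193 ≈ 820.0 + 9.2856*I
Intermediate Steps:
C(w) = 129/√w
E(m) = 2 + 2*m² (E(m) = (m² + m²) + 2 = 2*m² + 2 = 2 + 2*m²)
U(J, Y) = Y² + J*Y (U(J, Y) = J*Y + Y² = Y² + J*Y)
U(72, E(-2)) - C(-193) = (2 + 2*(-2)²)*(72 + (2 + 2*(-2)²)) - 129/√(-193) = (2 + 2*4)*(72 + (2 + 2*4)) - 129*(-I*√193/193) = (2 + 8)*(72 + (2 + 8)) - (-129)*I*√193/193 = 10*(72 + 10) + 129*I*√193/193 = 10*82 + 129*I*√193/193 = 820 + 129*I*√193/193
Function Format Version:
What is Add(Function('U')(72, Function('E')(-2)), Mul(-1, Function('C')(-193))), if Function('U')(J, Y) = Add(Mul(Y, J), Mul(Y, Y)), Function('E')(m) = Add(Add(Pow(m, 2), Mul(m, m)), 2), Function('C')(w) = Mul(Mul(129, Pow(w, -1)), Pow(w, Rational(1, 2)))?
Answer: Add(820, Mul(Rational(129, 193), I, Pow(193, Rational(1, 2)))) ≈ Add(820.00, Mul(9.2856, I))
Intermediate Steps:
Function('C')(w) = Mul(129, Pow(w, Rational(-1, 2)))
Function('E')(m) = Add(2, Mul(2, Pow(m, 2))) (Function('E')(m) = Add(Add(Pow(m, 2), Pow(m, 2)), 2) = Add(Mul(2, Pow(m, 2)), 2) = Add(2, Mul(2, Pow(m, 2))))
Function('U')(J, Y) = Add(Pow(Y, 2), Mul(J, Y)) (Function('U')(J, Y) = Add(Mul(J, Y), Pow(Y, 2)) = Add(Pow(Y, 2), Mul(J, Y)))
Add(Function('U')(72, Function('E')(-2)), Mul(-1, Function('C')(-193))) = Add(Mul(Add(2, Mul(2, Pow(-2, 2))), Add(72, Add(2, Mul(2, Pow(-2, 2))))), Mul(-1, Mul(129, Pow(-193, Rational(-1, 2))))) = Add(Mul(Add(2, Mul(2, 4)), Add(72, Add(2, Mul(2, 4)))), Mul(-1, Mul(129, Mul(Rational(-1, 193), I, Pow(193, Rational(1, 2)))))) = Add(Mul(Add(2, 8), Add(72, Add(2, 8))), Mul(-1, Mul(Rational(-129, 193), I, Pow(193, Rational(1, 2))))) = Add(Mul(10, Add(72, 10)), Mul(Rational(129, 193), I, Pow(193, Rational(1, 2)))) = Add(Mul(10, 82), Mul(Rational(129, 193), I, Pow(193, Rational(1, 2)))) = Add(820, Mul(Rational(129, 193), I, Pow(193, Rational(1, 2))))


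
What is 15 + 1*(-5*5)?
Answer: -10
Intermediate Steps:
15 + 1*(-5*5) = 15 + 1*(-25) = 15 - 25 = -10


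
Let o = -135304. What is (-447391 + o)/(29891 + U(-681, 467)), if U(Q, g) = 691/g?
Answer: -272118565/13959788 ≈ -19.493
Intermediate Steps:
(-447391 + o)/(29891 + U(-681, 467)) = (-447391 - 135304)/(29891 + 691/467) = -582695/(29891 + 691*(1/467)) = -582695/(29891 + 691/467) = -582695/13959788/467 = -582695*467/13959788 = -272118565/13959788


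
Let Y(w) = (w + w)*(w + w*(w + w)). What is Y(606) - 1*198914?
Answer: 890715622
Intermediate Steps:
Y(w) = 2*w*(w + 2*w²) (Y(w) = (2*w)*(w + w*(2*w)) = (2*w)*(w + 2*w²) = 2*w*(w + 2*w²))
Y(606) - 1*198914 = 606²*(2 + 4*606) - 1*198914 = 367236*(2 + 2424) - 198914 = 367236*2426 - 198914 = 890914536 - 198914 = 890715622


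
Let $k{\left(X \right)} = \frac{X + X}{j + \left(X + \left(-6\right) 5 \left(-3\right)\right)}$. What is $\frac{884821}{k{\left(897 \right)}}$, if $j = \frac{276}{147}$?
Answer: $\frac{6124857365}{12558} \approx 4.8773 \cdot 10^{5}$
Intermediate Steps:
$j = \frac{92}{49}$ ($j = 276 \cdot \frac{1}{147} = \frac{92}{49} \approx 1.8776$)
$k{\left(X \right)} = \frac{2 X}{\frac{4502}{49} + X}$ ($k{\left(X \right)} = \frac{X + X}{\frac{92}{49} + \left(X + \left(-6\right) 5 \left(-3\right)\right)} = \frac{2 X}{\frac{92}{49} + \left(X - -90\right)} = \frac{2 X}{\frac{92}{49} + \left(X + 90\right)} = \frac{2 X}{\frac{92}{49} + \left(90 + X\right)} = \frac{2 X}{\frac{4502}{49} + X}$)
$\frac{884821}{k{\left(897 \right)}} = \frac{884821}{98 \cdot 897 \frac{1}{4502 + 49 \cdot 897}} = \frac{884821}{98 \cdot 897 \frac{1}{4502 + 43953}} = \frac{884821}{98 \cdot 897 \cdot \frac{1}{48455}} = \frac{884821}{\frac{87906}{48455}} = 884821 \cdot \frac{48455}{87906} = \frac{6124857365}{12558}$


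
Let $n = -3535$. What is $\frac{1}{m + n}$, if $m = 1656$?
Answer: $- \frac{1}{1879} \approx -0.0005322$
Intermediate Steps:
$\frac{1}{m + n} = \frac{1}{1656 - 3535} = \frac{1}{-1879} = - \frac{1}{1879}$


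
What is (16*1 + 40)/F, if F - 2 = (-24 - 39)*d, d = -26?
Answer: 7/205 ≈ 0.034146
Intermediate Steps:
F = 1640 (F = 2 + (-24 - 39)*(-26) = 2 - 63*(-26) = 2 + 1638 = 1640)
(16*1 + 40)/F = (16*1 + 40)/1640 = (16 + 40)*(1/1640) = 56*(1/1640) = 7/205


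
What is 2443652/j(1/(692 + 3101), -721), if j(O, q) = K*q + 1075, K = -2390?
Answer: 2443652/1724265 ≈ 1.4172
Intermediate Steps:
j(O, q) = 1075 - 2390*q (j(O, q) = -2390*q + 1075 = 1075 - 2390*q)
2443652/j(1/(692 + 3101), -721) = 2443652/(1075 - 2390*(-721)) = 2443652/(1075 + 1723190) = 2443652/1724265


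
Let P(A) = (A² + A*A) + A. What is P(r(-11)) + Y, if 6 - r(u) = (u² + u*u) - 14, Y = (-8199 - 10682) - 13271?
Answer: 66194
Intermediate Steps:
Y = -32152 (Y = -18881 - 13271 = -32152)
r(u) = 20 - 2*u² (r(u) = 6 - ((u² + u*u) - 14) = 6 - ((u² + u²) - 14) = 6 - (2*u² - 14) = 6 - (-14 + 2*u²) = 6 + (14 - 2*u²) = 20 - 2*u²)
P(A) = A + 2*A² (P(A) = (A² + A²) + A = 2*A² + A = A + 2*A²)
P(r(-11)) + Y = (20 - 2*(-11)²)*(1 + 2*(20 - 2*(-11)²)) - 32152 = (20 - 2*121)*(1 + 2*(20 - 2*121)) - 32152 = (20 - 242)*(1 + 2*(20 - 242)) - 32152 = -222*(1 + 2*(-222)) - 32152 = -222*(1 - 444) - 32152 = -222*(-443) - 32152 = 98346 - 32152 = 66194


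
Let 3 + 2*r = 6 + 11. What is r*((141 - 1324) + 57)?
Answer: -7882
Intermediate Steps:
r = 7 (r = -3/2 + (6 + 11)/2 = -3/2 + (½)*17 = -3/2 + 17/2 = 7)
r*((141 - 1324) + 57) = 7*((141 - 1324) + 57) = 7*(-1183 + 57) = 7*(-1126) = -7882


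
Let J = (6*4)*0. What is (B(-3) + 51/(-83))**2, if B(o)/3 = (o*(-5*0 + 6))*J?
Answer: 2601/6889 ≈ 0.37756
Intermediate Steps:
J = 0 (J = 24*0 = 0)
B(o) = 0 (B(o) = 3*((o*(-5*0 + 6))*0) = 3*((o*(0 + 6))*0) = 3*((o*6)*0) = 3*((6*o)*0) = 3*0 = 0)
(B(-3) + 51/(-83))**2 = (0 + 51/(-83))**2 = (0 + 51*(-1/83))**2 = (0 - 51/83)**2 = (-51/83)**2 = 2601/6889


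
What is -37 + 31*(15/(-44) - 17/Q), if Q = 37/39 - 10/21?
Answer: -2200107/1892 ≈ -1162.8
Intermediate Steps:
Q = 43/91 (Q = 37*(1/39) - 10*1/21 = 37/39 - 10/21 = 43/91 ≈ 0.47253)
-37 + 31*(15/(-44) - 17/Q) = -37 + 31*(15/(-44) - 17/43/91) = -37 + 31*(15*(-1/44) - 17*91/43) = -37 + 31*(-15/44 - 1547/43) = -37 + 31*(-68713/1892) = -37 - 2130103/1892 = -2200107/1892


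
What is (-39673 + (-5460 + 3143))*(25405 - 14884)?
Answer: -441776790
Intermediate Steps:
(-39673 + (-5460 + 3143))*(25405 - 14884) = (-39673 - 2317)*10521 = -41990*10521 = -441776790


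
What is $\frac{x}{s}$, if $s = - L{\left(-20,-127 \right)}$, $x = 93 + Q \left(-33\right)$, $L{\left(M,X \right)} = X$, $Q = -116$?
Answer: $\frac{3921}{127} \approx 30.874$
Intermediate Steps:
$x = 3921$ ($x = 93 - -3828 = 93 + 3828 = 3921$)
$s = 127$ ($s = \left(-1\right) \left(-127\right) = 127$)
$\frac{x}{s} = \frac{3921}{127}$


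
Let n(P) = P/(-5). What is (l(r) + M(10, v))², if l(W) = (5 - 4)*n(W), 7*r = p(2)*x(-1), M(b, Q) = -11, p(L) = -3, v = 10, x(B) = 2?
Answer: 143641/1225 ≈ 117.26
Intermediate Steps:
n(P) = -P/5 (n(P) = P*(-⅕) = -P/5)
r = -6/7 (r = (-3*2)/7 = (⅐)*(-6) = -6/7 ≈ -0.85714)
l(W) = -W/5 (l(W) = (5 - 4)*(-W/5) = 1*(-W/5) = -W/5)
(l(r) + M(10, v))² = (-⅕*(-6/7) - 11)² = (6/35 - 11)² = (-379/35)² = 143641/1225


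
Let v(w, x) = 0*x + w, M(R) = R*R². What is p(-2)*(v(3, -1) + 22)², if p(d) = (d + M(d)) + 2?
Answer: -5000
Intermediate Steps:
M(R) = R³
v(w, x) = w (v(w, x) = 0 + w = w)
p(d) = 2 + d + d³ (p(d) = (d + d³) + 2 = 2 + d + d³)
p(-2)*(v(3, -1) + 22)² = (2 - 2 + (-2)³)*(3 + 22)² = (2 - 2 - 8)*25² = -8*625 = -5000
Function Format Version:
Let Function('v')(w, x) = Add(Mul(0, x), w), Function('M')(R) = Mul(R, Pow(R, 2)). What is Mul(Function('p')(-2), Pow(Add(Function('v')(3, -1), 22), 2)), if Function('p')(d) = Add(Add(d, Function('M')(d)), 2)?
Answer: -5000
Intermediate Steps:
Function('M')(R) = Pow(R, 3)
Function('v')(w, x) = w (Function('v')(w, x) = Add(0, w) = w)
Function('p')(d) = Add(2, d, Pow(d, 3)) (Function('p')(d) = Add(Add(d, Pow(d, 3)), 2) = Add(2, d, Pow(d, 3)))
Mul(Function('p')(-2), Pow(Add(Function('v')(3, -1), 22), 2)) = Mul(Add(2, -2, Pow(-2, 3)), Pow(Add(3, 22), 2)) = Mul(Add(2, -2, -8), Pow(25, 2)) = Mul(-8, 625) = -5000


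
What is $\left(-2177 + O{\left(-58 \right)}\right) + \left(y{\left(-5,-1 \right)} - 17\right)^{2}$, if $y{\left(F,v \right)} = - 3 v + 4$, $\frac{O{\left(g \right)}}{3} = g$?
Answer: $-2251$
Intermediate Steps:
$O{\left(g \right)} = 3 g$
$y{\left(F,v \right)} = 4 - 3 v$
$\left(-2177 + O{\left(-58 \right)}\right) + \left(y{\left(-5,-1 \right)} - 17\right)^{2} = \left(-2177 + 3 \left(-58\right)\right) + \left(\left(4 - -3\right) - 17\right)^{2} = \left(-2177 - 174\right) + \left(\left(4 + 3\right) - 17\right)^{2} = -2351 + \left(7 - 17\right)^{2} = -2351 + \left(-10\right)^{2} = -2351 + 100 = -2251$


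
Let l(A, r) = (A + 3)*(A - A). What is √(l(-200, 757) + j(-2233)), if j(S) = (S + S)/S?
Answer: √2 ≈ 1.4142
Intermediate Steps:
j(S) = 2 (j(S) = (2*S)/S = 2)
l(A, r) = 0 (l(A, r) = (3 + A)*0 = 0)
√(l(-200, 757) + j(-2233)) = √(0 + 2) = √2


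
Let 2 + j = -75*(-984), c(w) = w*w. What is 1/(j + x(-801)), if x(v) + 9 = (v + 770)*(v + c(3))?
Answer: 1/98341 ≈ 1.0169e-5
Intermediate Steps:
c(w) = w²
j = 73798 (j = -2 - 75*(-984) = -2 + 73800 = 73798)
x(v) = -9 + (9 + v)*(770 + v) (x(v) = -9 + (v + 770)*(v + 3²) = -9 + (770 + v)*(v + 9) = -9 + (770 + v)*(9 + v) = -9 + (9 + v)*(770 + v))
1/(j + x(-801)) = 1/(73798 + (6921 + (-801)² + 779*(-801))) = 1/(73798 + (6921 + 641601 - 623979)) = 1/(73798 + 24543) = 1/98341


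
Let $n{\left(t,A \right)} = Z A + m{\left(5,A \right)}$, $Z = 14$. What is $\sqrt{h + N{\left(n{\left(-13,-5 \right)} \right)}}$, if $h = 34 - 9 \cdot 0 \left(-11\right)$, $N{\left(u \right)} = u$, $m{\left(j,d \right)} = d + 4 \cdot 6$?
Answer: $i \sqrt{17} \approx 4.1231 i$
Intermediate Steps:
$m{\left(j,d \right)} = 24 + d$ ($m{\left(j,d \right)} = d + 24 = 24 + d$)
$n{\left(t,A \right)} = 24 + 15 A$ ($n{\left(t,A \right)} = 14 A + \left(24 + A\right) = 24 + 15 A$)
$h = 34$ ($h = 34 - 0 = 34 + 0 = 34$)
$\sqrt{h + N{\left(n{\left(-13,-5 \right)} \right)}} = \sqrt{34 + \left(24 + 15 \left(-5\right)\right)} = \sqrt{34 + \left(24 - 75\right)} = \sqrt{34 - 51} = \sqrt{-17} = i \sqrt{17}$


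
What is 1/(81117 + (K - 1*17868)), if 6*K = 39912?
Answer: 1/69901 ≈ 1.4306e-5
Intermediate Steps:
K = 6652 (K = (⅙)*39912 = 6652)
1/(81117 + (K - 1*17868)) = 1/(81117 + (6652 - 1*17868)) = 1/(81117 + (6652 - 17868)) = 1/(81117 - 11216) = 1/69901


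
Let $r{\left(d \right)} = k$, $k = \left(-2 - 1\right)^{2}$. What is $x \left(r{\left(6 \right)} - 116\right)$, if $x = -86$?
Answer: $9202$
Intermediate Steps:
$k = 9$ ($k = \left(-3\right)^{2} = 9$)
$r{\left(d \right)} = 9$
$x \left(r{\left(6 \right)} - 116\right) = - 86 \left(9 - 116\right) = \left(-86\right) \left(-107\right) = 9202$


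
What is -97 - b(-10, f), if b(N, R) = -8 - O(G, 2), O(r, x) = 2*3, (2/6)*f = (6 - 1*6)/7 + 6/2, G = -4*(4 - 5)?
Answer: -83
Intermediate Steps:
G = 4 (G = -4*(-1) = 4)
f = 9 (f = 3*((6 - 1*6)/7 + 6/2) = 3*((6 - 6)*(⅐) + 6*(½)) = 3*(0*(⅐) + 3) = 3*(0 + 3) = 3*3 = 9)
O(r, x) = 6
b(N, R) = -14 (b(N, R) = -8 - 1*6 = -8 - 6 = -14)
-97 - b(-10, f) = -97 - 1*(-14) = -97 + 14 = -83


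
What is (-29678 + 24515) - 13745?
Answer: -18908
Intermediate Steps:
(-29678 + 24515) - 13745 = -5163 - 13745 = -18908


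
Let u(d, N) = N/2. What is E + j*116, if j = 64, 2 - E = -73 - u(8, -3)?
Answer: 14995/2 ≈ 7497.5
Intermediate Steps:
u(d, N) = N/2 (u(d, N) = N*(½) = N/2)
E = 147/2 (E = 2 - (-73 - (-3)/2) = 2 - (-73 - 1*(-3/2)) = 2 - (-73 + 3/2) = 2 - 1*(-143/2) = 2 + 143/2 = 147/2 ≈ 73.500)
E + j*116 = 147/2 + 64*116 = 147/2 + 7424 = 14995/2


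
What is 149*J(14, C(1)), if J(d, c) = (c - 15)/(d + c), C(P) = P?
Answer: -2086/15 ≈ -139.07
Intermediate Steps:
J(d, c) = (-15 + c)/(c + d)
149*J(14, C(1)) = 149*((-15 + 1)/(1 + 14)) = 149*(-14/15) = -2086/15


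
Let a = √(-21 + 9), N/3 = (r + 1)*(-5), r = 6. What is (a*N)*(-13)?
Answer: 2730*I*√3 ≈ 4728.5*I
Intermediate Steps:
N = -105 (N = 3*((6 + 1)*(-5)) = 3*(7*(-5)) = 3*(-35) = -105)
a = 2*I*√3 (a = √(-12) = 2*I*√3 ≈ 3.4641*I)
(a*N)*(-13) = ((2*I*√3)*(-105))*(-13) = -210*I*√3*(-13) = 2730*I*√3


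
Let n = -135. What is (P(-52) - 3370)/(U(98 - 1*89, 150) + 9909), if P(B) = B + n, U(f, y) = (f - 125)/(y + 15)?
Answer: -586905/1634869 ≈ -0.35899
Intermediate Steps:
U(f, y) = (-125 + f)/(15 + y)
P(B) = -135 + B (P(B) = B - 135 = -135 + B)
(P(-52) - 3370)/(U(98 - 1*89, 150) + 9909) = ((-135 - 52) - 3370)/((-125 + (98 - 1*89))/(15 + 150) + 9909) = (-187 - 3370)/((-125 + (98 - 89))/165 + 9909) = -3557/((-125 + 9)/165 + 9909) = -3557/((1/165)*(-116) + 9909) = -3557/(-116/165 + 9909) = -3557/1634869/165 = -3557*165/1634869 = -586905/1634869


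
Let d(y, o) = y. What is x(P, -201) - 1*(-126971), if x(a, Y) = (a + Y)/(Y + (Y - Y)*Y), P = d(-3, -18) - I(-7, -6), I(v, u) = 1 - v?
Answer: 25521383/201 ≈ 1.2697e+5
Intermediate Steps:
P = -11 (P = -3 - (1 - 1*(-7)) = -3 - (1 + 7) = -3 - 1*8 = -3 - 8 = -11)
x(a, Y) = (Y + a)/Y (x(a, Y) = (Y + a)/(Y + 0*Y) = (Y + a)/(Y + 0) = (Y + a)/Y)
x(P, -201) - 1*(-126971) = (-201 - 11)/(-201) - 1*(-126971) = -1/201*(-212) + 126971 = 212/201 + 126971 = 25521383/201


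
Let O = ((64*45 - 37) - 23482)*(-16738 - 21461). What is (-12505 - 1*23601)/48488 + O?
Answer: 19113706801231/24244 ≈ 7.8839e+8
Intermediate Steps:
O = 788389161 (O = ((2880 - 37) - 23482)*(-38199) = (2843 - 23482)*(-38199) = -20639*(-38199) = 788389161)
(-12505 - 1*23601)/48488 + O = (-12505 - 1*23601)/48488 + 788389161 = (-12505 - 23601)*(1/48488) + 788389161 = -36106*1/48488 + 788389161 = -18053/24244 + 788389161 = 19113706801231/24244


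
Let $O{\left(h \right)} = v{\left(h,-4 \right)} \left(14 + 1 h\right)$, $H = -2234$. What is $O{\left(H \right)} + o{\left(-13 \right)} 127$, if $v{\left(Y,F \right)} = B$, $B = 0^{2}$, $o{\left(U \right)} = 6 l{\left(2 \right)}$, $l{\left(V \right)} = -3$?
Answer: $-2286$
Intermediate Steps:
$o{\left(U \right)} = -18$ ($o{\left(U \right)} = 6 \left(-3\right) = -18$)
$B = 0$
$v{\left(Y,F \right)} = 0$
$O{\left(h \right)} = 0$ ($O{\left(h \right)} = 0 \left(14 + 1 h\right) = 0 \left(14 + h\right) = 0$)
$O{\left(H \right)} + o{\left(-13 \right)} 127 = 0 - 2286 = -2286$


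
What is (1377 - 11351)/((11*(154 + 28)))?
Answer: -4987/1001 ≈ -4.9820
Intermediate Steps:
(1377 - 11351)/((11*(154 + 28))) = -9974/(11*182) = -9974/2002 = -9974*1/2002 = -4987/1001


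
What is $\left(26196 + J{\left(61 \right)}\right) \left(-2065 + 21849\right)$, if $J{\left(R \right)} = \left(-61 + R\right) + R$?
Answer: $519468488$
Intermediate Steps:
$J{\left(R \right)} = -61 + 2 R$
$\left(26196 + J{\left(61 \right)}\right) \left(-2065 + 21849\right) = \left(26196 + \left(-61 + 2 \cdot 61\right)\right) \left(-2065 + 21849\right) = \left(26196 + \left(-61 + 122\right)\right) 19784 = \left(26196 + 61\right) 19784 = 26257 \cdot 19784 = 519468488$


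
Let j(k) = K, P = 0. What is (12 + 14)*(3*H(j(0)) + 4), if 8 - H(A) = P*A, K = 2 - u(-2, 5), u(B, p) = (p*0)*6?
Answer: 728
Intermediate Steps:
u(B, p) = 0 (u(B, p) = 0*6 = 0)
K = 2 (K = 2 - 1*0 = 2 + 0 = 2)
j(k) = 2
H(A) = 8 (H(A) = 8 - 0*A = 8 - 1*0 = 8 + 0 = 8)
(12 + 14)*(3*H(j(0)) + 4) = (12 + 14)*(3*8 + 4) = 26*(24 + 4) = 26*28 = 728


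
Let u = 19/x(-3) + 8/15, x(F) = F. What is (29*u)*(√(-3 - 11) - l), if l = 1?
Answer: 841/5 - 841*I*√14/5 ≈ 168.2 - 629.35*I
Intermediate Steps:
u = -29/5 (u = 19/(-3) + 8/15 = 19*(-⅓) + 8*(1/15) = -19/3 + 8/15 = -29/5 ≈ -5.8000)
(29*u)*(√(-3 - 11) - l) = (29*(-29/5))*(√(-3 - 11) - 1*1) = -841*(√(-14) - 1)/5 = -841*(I*√14 - 1)/5 = -841*(-1 + I*√14)/5 = 841/5 - 841*I*√14/5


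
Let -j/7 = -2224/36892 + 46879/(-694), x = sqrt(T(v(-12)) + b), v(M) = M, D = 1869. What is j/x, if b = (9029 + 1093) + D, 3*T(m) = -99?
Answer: 3029256167*sqrt(11958)/76540311996 ≈ 4.3279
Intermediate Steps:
T(m) = -33 (T(m) = (1/3)*(-99) = -33)
b = 11991 (b = (9029 + 1093) + 1869 = 10122 + 1869 = 11991)
x = sqrt(11958) (x = sqrt(-33 + 11991) = sqrt(11958) ≈ 109.35)
j = 3029256167/6400762 (j = -7*(-2224/36892 + 46879/(-694)) = -7*(-2224*1/36892 + 46879*(-1/694)) = -7*(-556/9223 - 46879/694) = -7*(-432750881/6400762) = 3029256167/6400762 ≈ 473.27)
j/x = 3029256167/(6400762*(sqrt(11958))) = 3029256167*(sqrt(11958)/11958)/6400762 = 3029256167*sqrt(11958)/76540311996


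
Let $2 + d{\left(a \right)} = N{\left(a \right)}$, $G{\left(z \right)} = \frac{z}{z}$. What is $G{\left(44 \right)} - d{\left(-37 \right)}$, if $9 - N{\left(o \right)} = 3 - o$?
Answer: $34$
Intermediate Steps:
$G{\left(z \right)} = 1$
$N{\left(o \right)} = 6 + o$ ($N{\left(o \right)} = 9 - \left(3 - o\right) = 9 + \left(-3 + o\right) = 6 + o$)
$d{\left(a \right)} = 4 + a$ ($d{\left(a \right)} = -2 + \left(6 + a\right) = 4 + a$)
$G{\left(44 \right)} - d{\left(-37 \right)} = 1 - \left(4 - 37\right) = 1 - -33 = 1 + 33 = 34$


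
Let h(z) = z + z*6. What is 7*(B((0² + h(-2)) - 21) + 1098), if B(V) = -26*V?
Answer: 14056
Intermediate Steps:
h(z) = 7*z (h(z) = z + 6*z = 7*z)
7*(B((0² + h(-2)) - 21) + 1098) = 7*(-26*((0² + 7*(-2)) - 21) + 1098) = 7*(-26*((0 - 14) - 21) + 1098) = 7*(-26*(-14 - 21) + 1098) = 7*(-26*(-35) + 1098) = 7*(910 + 1098) = 7*2008 = 14056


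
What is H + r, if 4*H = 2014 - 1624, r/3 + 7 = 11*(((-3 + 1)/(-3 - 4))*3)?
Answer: 1467/14 ≈ 104.79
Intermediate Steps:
r = 51/7 (r = -21 + 3*(11*(((-3 + 1)/(-3 - 4))*3)) = -21 + 3*(11*(-2/(-7)*3)) = -21 + 3*(11*(-2*(-⅐)*3)) = -21 + 3*(11*((2/7)*3)) = -21 + 3*(11*(6/7)) = -21 + 3*(66/7) = -21 + 198/7 = 51/7 ≈ 7.2857)
H = 195/2 (H = (2014 - 1624)/4 = (¼)*390 = 195/2 ≈ 97.500)
H + r = 195/2 + 51/7 = 1467/14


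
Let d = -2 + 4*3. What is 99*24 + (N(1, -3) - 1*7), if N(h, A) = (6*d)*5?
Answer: 2669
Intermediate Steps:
d = 10 (d = -2 + 12 = 10)
N(h, A) = 300 (N(h, A) = (6*10)*5 = 60*5 = 300)
99*24 + (N(1, -3) - 1*7) = 99*24 + (300 - 1*7) = 2376 + (300 - 7) = 2376 + 293 = 2669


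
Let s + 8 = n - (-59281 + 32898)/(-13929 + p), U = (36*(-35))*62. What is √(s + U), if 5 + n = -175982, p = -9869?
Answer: I*√143917337731094/23798 ≈ 504.1*I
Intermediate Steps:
n = -175987 (n = -5 - 175982 = -175987)
U = -78120 (U = -1260*62 = -78120)
s = -4188355393/23798 (s = -8 + (-175987 - (-59281 + 32898)/(-13929 - 9869)) = -8 + (-175987 - (-26383)/(-23798)) = -8 + (-175987 - (-26383)*(-1)/23798) = -8 + (-175987 - 1*26383/23798) = -8 + (-175987 - 26383/23798) = -8 - 4188165009/23798 = -4188355393/23798 ≈ -1.7600e+5)
√(s + U) = √(-4188355393/23798 - 78120) = √(-6047455153/23798) = I*√143917337731094/23798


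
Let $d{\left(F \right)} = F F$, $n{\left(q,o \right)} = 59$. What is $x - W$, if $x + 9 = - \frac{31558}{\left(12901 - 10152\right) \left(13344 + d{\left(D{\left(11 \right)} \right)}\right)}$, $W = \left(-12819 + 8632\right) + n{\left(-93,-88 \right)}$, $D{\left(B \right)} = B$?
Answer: $\frac{152465927357}{37015285} \approx 4119.0$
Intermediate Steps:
$d{\left(F \right)} = F^{2}$
$W = -4128$ ($W = \left(-12819 + 8632\right) + 59 = -4187 + 59 = -4128$)
$x = - \frac{333169123}{37015285}$ ($x = -9 - \frac{31558}{\left(12901 - 10152\right) \left(13344 + 11^{2}\right)} = -9 - \frac{31558}{2749 \left(13344 + 121\right)} = -9 - \frac{31558}{2749 \cdot 13465} = -9 - \frac{31558}{37015285} = - \frac{333169123}{37015285} \approx -9.0009$)
$x - W = - \frac{333169123}{37015285} - -4128 = - \frac{333169123}{37015285} + 4128 = \frac{152465927357}{37015285}$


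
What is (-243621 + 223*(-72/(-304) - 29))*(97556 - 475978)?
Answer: 1797757475107/19 ≈ 9.4619e+10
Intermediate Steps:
(-243621 + 223*(-72/(-304) - 29))*(97556 - 475978) = (-243621 + 223*(-72*(-1/304) - 29))*(-378422) = (-243621 + 223*(9/38 - 29))*(-378422) = (-243621 + 223*(-1093/38))*(-378422) = (-243621 - 243739/38)*(-378422) = -9501337/38*(-378422) = 1797757475107/19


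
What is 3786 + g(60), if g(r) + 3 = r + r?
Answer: 3903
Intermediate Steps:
g(r) = -3 + 2*r (g(r) = -3 + (r + r) = -3 + 2*r)
3786 + g(60) = 3786 + (-3 + 2*60) = 3786 + (-3 + 120) = 3786 + 117 = 3903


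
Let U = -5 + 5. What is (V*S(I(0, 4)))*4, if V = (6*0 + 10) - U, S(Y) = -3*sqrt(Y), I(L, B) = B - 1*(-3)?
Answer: -120*sqrt(7) ≈ -317.49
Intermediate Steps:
U = 0
I(L, B) = 3 + B (I(L, B) = B + 3 = 3 + B)
V = 10 (V = (6*0 + 10) - 1*0 = (0 + 10) + 0 = 10 + 0 = 10)
(V*S(I(0, 4)))*4 = (10*(-3*sqrt(3 + 4)))*4 = (10*(-3*sqrt(7)))*4 = -30*sqrt(7)*4 = -120*sqrt(7)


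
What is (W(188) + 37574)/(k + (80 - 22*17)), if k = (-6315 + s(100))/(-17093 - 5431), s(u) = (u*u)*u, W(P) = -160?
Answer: -842712936/7615741 ≈ -110.65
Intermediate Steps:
s(u) = u³ (s(u) = u²*u = u³)
k = -993685/22524 (k = (-6315 + 100³)/(-17093 - 5431) = (-6315 + 1000000)/(-22524) = 993685*(-1/22524) = -993685/22524 ≈ -44.117)
(W(188) + 37574)/(k + (80 - 22*17)) = (-160 + 37574)/(-993685/22524 + (80 - 22*17)) = 37414/(-993685/22524 + (80 - 374)) = 37414/(-993685/22524 - 294) = 37414/(-7615741/22524) = 37414*(-22524/7615741) = -842712936/7615741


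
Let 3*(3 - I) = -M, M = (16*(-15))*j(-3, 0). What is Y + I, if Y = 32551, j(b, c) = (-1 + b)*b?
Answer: 31594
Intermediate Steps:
j(b, c) = b*(-1 + b)
M = -2880 (M = (16*(-15))*(-3*(-1 - 3)) = -(-720)*(-4) = -240*12 = -2880)
I = -957 (I = 3 - (-1)*(-2880)/3 = 3 - ⅓*2880 = 3 - 960 = -957)
Y + I = 32551 - 957 = 31594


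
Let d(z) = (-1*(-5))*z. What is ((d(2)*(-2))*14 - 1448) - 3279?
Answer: -5007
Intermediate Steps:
d(z) = 5*z
((d(2)*(-2))*14 - 1448) - 3279 = (((5*2)*(-2))*14 - 1448) - 3279 = ((10*(-2))*14 - 1448) - 3279 = (-20*14 - 1448) - 3279 = (-280 - 1448) - 3279 = -1728 - 3279 = -5007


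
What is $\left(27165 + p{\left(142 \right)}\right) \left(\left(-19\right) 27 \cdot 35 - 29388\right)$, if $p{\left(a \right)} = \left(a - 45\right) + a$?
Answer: $-1297387572$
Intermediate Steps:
$p{\left(a \right)} = -45 + 2 a$ ($p{\left(a \right)} = \left(-45 + a\right) + a = -45 + 2 a$)
$\left(27165 + p{\left(142 \right)}\right) \left(\left(-19\right) 27 \cdot 35 - 29388\right) = \left(27165 + \left(-45 + 2 \cdot 142\right)\right) \left(\left(-19\right) 27 \cdot 35 - 29388\right) = \left(27165 + \left(-45 + 284\right)\right) \left(\left(-513\right) 35 - 29388\right) = \left(27165 + 239\right) \left(-17955 - 29388\right) = 27404 \left(-47343\right) = -1297387572$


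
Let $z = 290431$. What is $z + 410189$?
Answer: $700620$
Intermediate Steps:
$z + 410189 = 290431 + 410189 = 700620$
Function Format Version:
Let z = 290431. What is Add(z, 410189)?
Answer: 700620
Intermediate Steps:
Add(z, 410189) = Add(290431, 410189) = 700620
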